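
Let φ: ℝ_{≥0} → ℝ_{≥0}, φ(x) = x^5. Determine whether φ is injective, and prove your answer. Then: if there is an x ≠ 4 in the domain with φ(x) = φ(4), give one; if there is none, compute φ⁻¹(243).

3

On ℝ_{≥0}, x ↦ x^5 is strictly increasing, so φ(a) = φ(b) forces a = b. Therefore φ is injective.
Since x ↦ x^5 is strictly increasing on ℝ_{≥0}, it is injective there, so no x ≠ 4 in the domain has φ(x) = φ(4). We therefore compute φ⁻¹(243) = 243^{1/5} = 3 (indeed 3^5 = 243).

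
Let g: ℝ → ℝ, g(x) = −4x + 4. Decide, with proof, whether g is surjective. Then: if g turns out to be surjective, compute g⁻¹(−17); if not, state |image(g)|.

21/4

For any y ∈ ℝ, x = (y − 4)/(−4) satisfies g(x) = y.
So g is surjective.
Since g is surjective, we compute g⁻¹(−17) = (−17 − 4)/(−4) = 21/4.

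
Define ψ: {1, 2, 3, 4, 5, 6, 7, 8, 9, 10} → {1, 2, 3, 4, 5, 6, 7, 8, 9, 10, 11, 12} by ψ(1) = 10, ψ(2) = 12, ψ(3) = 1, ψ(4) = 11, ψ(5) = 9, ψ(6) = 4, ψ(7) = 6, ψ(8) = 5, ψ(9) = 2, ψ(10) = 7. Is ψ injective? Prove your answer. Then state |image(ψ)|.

The values ψ(1), …, ψ(10) are 10, 12, 1, 11, 9, 4, 6, 5, 2, 7 — all distinct.
So ψ(s) = ψ(t) only when s = t, and ψ is injective.
The image of ψ is {1, 2, 4, 5, 6, 7, 9, 10, 11, 12}, which has 10 elements.

10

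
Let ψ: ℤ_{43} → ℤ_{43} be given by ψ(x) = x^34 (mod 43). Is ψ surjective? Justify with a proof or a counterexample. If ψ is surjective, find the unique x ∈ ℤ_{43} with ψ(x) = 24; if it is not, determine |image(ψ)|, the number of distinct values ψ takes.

22

ψ(21): Repeated squaring mod 43: 21^1 ≡ 21, 21^2 ≡ 21² = 441 ≡ 11, 21^4 ≡ 11² = 121 ≡ 35, 21^8 ≡ 35² = 1225 ≡ 21, 21^16 ≡ 21² = 441 ≡ 11, 21^32 ≡ 11² = 121 ≡ 35. Since 34 = 32 + 2, 21^34 ≡ 35·11: 35·11 = 385 ≡ 41. So 21^34 ≡ 41 (mod 43).
ψ(22): Repeated squaring mod 43: 22^1 ≡ 22, 22^2 ≡ 22² = 484 ≡ 11, 22^4 ≡ 11² = 121 ≡ 35, 22^8 ≡ 35² = 1225 ≡ 21, 22^16 ≡ 21² = 441 ≡ 11, 22^32 ≡ 11² = 121 ≡ 35. Since 34 = 32 + 2, 22^34 ≡ 35·11: 35·11 = 385 ≡ 41. So 22^34 ≡ 41 (mod 43).
So ψ(21) = ψ(22) = 41 while 21 ≠ 22, thus ψ is not injective.
A non-injective map from the 43-element set ℤ_{43} to itself takes at most 42 distinct values, so it cannot be surjective. So ψ is not surjective.
Since ψ is not surjective, we determine |image(ψ)|. Computing x^34 mod 43 for each x (by repeated squaring, reducing mod 43 at every step), the values ψ(0), ψ(1), …, ψ(42) are: 0, 1, 21, 31, 11, 10, 6, 36, 16, 15, 38, 4, 40, 17, 25, 9, 35, 13, 14, 23, 24, 41, 41, 24, 23, 14, 13, 35, 9, 25, 17, 40, 4, 38, 15, 16, 36, 6, 10, 11, 31, 21, 1.
The distinct values are {0, 1, 4, 6, 9, 10, 11, 13, 14, 15, 16, 17, 21, 23, 24, 25, 31, 35, 36, 38, 40, 41}; there are 22 of them.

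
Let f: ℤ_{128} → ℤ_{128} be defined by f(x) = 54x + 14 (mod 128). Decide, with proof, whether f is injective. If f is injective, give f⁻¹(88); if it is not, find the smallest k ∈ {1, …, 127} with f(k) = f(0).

By definition, f is injective if f(s) = f(t) implies s = t.
We have gcd(54, 128) = 2 > 1. Taking s = 0 and t = 64: f(0) = 14 and f(64) = 54·64 + 14 = 3470 ≡ 14 (mod 128).
So f(0) = f(64) while 0 ≠ 64, therefore f is not injective.
Since f is not injective, we find the least positive k with f(k) = f(0): this means 54k ≡ 0 (mod 128), i.e. 128 ∣ 54k. Since gcd(54, 128) = 2, dividing through by 2 this holds exactly when 64 ∣ 27k, and as gcd(27, 64) = 1, exactly when 64 ∣ k.
The smallest positive such k is 64.

64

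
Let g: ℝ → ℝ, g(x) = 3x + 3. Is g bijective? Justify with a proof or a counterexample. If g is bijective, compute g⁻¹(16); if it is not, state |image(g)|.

13/3

Suppose g(a) = g(b). Then 3a + 3 = 3b + 3, therefore 3a = 3b, so a = b.
For any y ∈ ℝ, x = (y − 3)/3 satisfies g(x) = y.
Therefore g is bijective.
Since g is bijective, we compute g⁻¹(16) = (16 − 3)/3 = 13/3.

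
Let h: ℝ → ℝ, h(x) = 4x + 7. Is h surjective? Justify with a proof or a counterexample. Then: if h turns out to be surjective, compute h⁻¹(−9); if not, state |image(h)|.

-4

For any y ∈ ℝ, x = (y − 7)/4 satisfies h(x) = y.
Therefore h is surjective.
Since h is surjective, we compute h⁻¹(−9) = (−9 − 7)/4 = −4.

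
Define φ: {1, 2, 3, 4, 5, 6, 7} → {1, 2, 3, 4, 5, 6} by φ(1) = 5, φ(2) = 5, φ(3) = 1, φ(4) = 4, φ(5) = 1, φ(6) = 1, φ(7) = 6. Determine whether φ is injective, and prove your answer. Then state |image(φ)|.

φ(1) = 5 = φ(2) with 1 ≠ 2, so φ is not injective.
The image of φ is {1, 4, 5, 6}, which has 4 elements.

4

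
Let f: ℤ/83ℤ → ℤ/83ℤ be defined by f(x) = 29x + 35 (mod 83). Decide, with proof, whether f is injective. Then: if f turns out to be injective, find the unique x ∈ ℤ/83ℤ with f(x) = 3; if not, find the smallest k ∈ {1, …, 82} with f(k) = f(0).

59

By definition, f is injective when f(x_1) = f(x_2) forces x_1 = x_2.
If f(x_1) = f(x_2), then 29x_1 ≡ 29x_2 (mod 83). Because gcd(29, 83) = 1, we may cancel 29 to get x_1 ≡ x_2 (mod 83).
Thus f is injective.
We now compute 29⁻¹ mod 83 explicitly. Euclid's algorithm: 83 = 2·29 + 25, 29 = 1·25 + 4, 25 = 6·4 + 1; back-substituting gives 1 = 63·29 − 22·83, so 29⁻¹ ≡ 63 (mod 83).
Since f is injective, we find f⁻¹(3): we need 29x ≡ 3 − 35 ≡ 51 (mod 83). Using 29⁻¹ = 63: x ≡ 63·51 = 3213 = 38·83 + 59, so x = 59.
Check: f(59) = 29·59 + 35 = 1746 = 21·83 + 3 ≡ 3 (mod 83).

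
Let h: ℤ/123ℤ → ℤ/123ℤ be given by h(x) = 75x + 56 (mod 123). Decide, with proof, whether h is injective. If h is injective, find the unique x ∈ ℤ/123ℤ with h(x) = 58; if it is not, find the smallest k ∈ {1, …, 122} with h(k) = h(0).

41

By definition, h is injective when h(s) = h(t) forces s = t.
We have gcd(75, 123) = 3 > 1. Taking s = 0 and t = 41: h(0) = 56 and h(41) = 75·41 + 56 = 3131 ≡ 56 (mod 123).
So h(0) = h(41) while 0 ≠ 41, hence h is not injective.
Since h is not injective, we find the least positive k with h(k) = h(0): this means 75k ≡ 0 (mod 123), i.e. 123 ∣ 75k. Since gcd(75, 123) = 3, dividing through by 3 this holds exactly when 41 ∣ 25k, and as gcd(25, 41) = 1, exactly when 41 ∣ k.
The smallest positive such k is 41.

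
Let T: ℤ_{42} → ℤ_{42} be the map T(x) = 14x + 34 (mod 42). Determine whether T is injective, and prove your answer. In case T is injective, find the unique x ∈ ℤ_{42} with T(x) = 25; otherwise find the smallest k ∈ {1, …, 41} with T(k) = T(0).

By definition, injectivity means: for all x_1, x_2 in the domain, T(x_1) = T(x_2) implies x_1 = x_2.
We have gcd(14, 42) = 14 > 1. Taking x_1 = 0 and x_2 = 3: T(0) = 34 and T(3) = 14·3 + 34 = 76 ≡ 34 (mod 42).
So T(0) = T(3) while 0 ≠ 3, therefore T is not injective.
Since T is not injective, we find the least positive k with T(k) = T(0): this means 14k ≡ 0 (mod 42), i.e. 42 ∣ 14k. Since gcd(14, 42) = 14, dividing through by 14 this holds exactly when 3 ∣ k.
The smallest positive such k is 3.

3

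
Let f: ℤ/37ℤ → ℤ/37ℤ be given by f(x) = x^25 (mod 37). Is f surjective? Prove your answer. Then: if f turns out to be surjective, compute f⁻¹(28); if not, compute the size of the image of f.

25

Since 37 is prime, the nonzero elements of ℤ/37ℤ form a cyclic group of order 36.
As gcd(25, 36) = 1, raising to the 25th power is a bijection on this group: if x_1^25 ≡ x_2^25 then (x_1x_2^{−1})^25 = 1, and the only element of order dividing gcd(25, 36) = 1 is 1, so x_1 = x_2.
With f(0) = 0 this makes f injective on all of ℤ/37ℤ, hence bijective (finite equal-size domain and codomain). In particular f is surjective.
Since f is surjective, we find the preimage of 28. The inverse of x ↦ x^25 on (ℤ/37ℤ)^× is x ↦ x^13, because 25·13 = 325 = 9·36 + 1 ≡ 1 (mod 36) and x^{36} = 1 for x ≠ 0 (Fermat). So f⁻¹(28) = 28^13 mod 37.
Repeated squaring mod 37: 28^1 ≡ 28, 28^2 ≡ 28² = 784 ≡ 7, 28^4 ≡ 7² = 49 ≡ 12, 28^8 ≡ 12² = 144 ≡ 33. Since 13 = 8 + 4 + 1, 28^13 ≡ 33·12·28: 33·12 = 396 ≡ 26, then 26·28 = 728 ≡ 25. So 28^13 ≡ 25 (mod 37).
Hence f⁻¹(28) = 25.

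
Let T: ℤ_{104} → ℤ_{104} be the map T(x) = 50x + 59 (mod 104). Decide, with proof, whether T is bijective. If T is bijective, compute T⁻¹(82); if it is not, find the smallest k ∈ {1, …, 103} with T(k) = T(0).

52

We have gcd(50, 104) = 2 > 1. Taking x_1 = 0 and x_2 = 52: T(0) = 59 and T(52) = 50·52 + 59 = 2659 ≡ 59 (mod 104).
So T(0) = T(52) while 0 ≠ 52, thus T is not injective, hence not bijective.
Since T is not bijective, we find the least positive k with T(k) = T(0): this means 50k ≡ 0 (mod 104), i.e. 104 ∣ 50k. Since gcd(50, 104) = 2, dividing through by 2 this holds exactly when 52 ∣ 25k, and as gcd(25, 52) = 1, exactly when 52 ∣ k.
The smallest positive such k is 52.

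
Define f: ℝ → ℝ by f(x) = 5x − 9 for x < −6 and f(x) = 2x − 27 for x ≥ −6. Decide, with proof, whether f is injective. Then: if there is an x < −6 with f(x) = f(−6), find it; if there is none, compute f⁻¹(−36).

Both pieces are strictly increasing (slopes 5 and 2), so each is injective on its own interval.
The left piece maps (−∞, −6) onto (−∞, −39); the right piece maps [−6, ∞) onto [−39, ∞).
These images are disjoint, so no value is attained by both pieces. Therefore f is injective.
Because the two images are disjoint, no x < −6 has f(x) = f(−6), so we compute f⁻¹(−36): −36 lies in [−39, ∞), so solve 2x − 27 = −36: x = (−36 + 27)/2 = −9/2.

-9/2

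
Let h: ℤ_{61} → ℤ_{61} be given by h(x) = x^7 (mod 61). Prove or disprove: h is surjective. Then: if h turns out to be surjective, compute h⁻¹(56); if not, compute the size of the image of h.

22

Since 61 is prime, the nonzero elements of ℤ_{61} form a cyclic group of order 60.
As gcd(7, 60) = 1, raising to the 7th power is a bijection on this group: if s^7 ≡ t^7 then (st^{−1})^7 = 1, and the only element of order dividing gcd(7, 60) = 1 is 1, so s = t.
With h(0) = 0 this makes h injective on all of ℤ_{61}, hence bijective (finite equal-size domain and codomain). In particular h is surjective.
Since h is surjective, we find the preimage of 56. The inverse of x ↦ x^7 on (ℤ_{61})^× is x ↦ x^43, because 7·43 = 301 = 5·60 + 1 ≡ 1 (mod 60) and x^{60} = 1 for x ≠ 0 (Fermat). So h⁻¹(56) = 56^43 mod 61.
Repeated squaring mod 61: 56^1 ≡ 56, 56^2 ≡ 56² = 3136 ≡ 25, 56^4 ≡ 25² = 625 ≡ 15, 56^8 ≡ 15² = 225 ≡ 42, 56^16 ≡ 42² = 1764 ≡ 56, 56^32 ≡ 56² = 3136 ≡ 25. Since 43 = 32 + 8 + 2 + 1, 56^43 ≡ 25·42·25·56: 25·42 = 1050 ≡ 13, then 13·25 = 325 ≡ 20, then 20·56 = 1120 ≡ 22. So 56^43 ≡ 22 (mod 61).
Hence h⁻¹(56) = 22.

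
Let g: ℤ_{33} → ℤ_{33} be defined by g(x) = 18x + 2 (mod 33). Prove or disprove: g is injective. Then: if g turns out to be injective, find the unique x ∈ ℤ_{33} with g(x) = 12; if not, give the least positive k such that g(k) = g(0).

11

We have gcd(18, 33) = 3 > 1. Taking a = 0 and b = 11: g(0) = 2 and g(11) = 18·11 + 2 = 200 ≡ 2 (mod 33).
So g(0) = g(11) while 0 ≠ 11, therefore g is not injective.
Since g is not injective, we find the least positive k with g(k) = g(0): this means 18k ≡ 0 (mod 33), i.e. 33 ∣ 18k. Since gcd(18, 33) = 3, dividing through by 3 this holds exactly when 11 ∣ 6k, and as gcd(6, 11) = 1, exactly when 11 ∣ k.
The smallest positive such k is 11.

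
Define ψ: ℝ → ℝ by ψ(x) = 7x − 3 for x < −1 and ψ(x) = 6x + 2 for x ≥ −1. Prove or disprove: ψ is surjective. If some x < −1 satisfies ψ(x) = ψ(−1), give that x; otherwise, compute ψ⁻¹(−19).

Both pieces are strictly increasing (slopes 7 and 6), so each is injective on its own interval.
The left piece maps (−∞, −1) onto (−∞, −10); the right piece maps [−1, ∞) onto [−4, ∞).
The union (−∞, −10) ∪ [−4, ∞) omits the interval between −10 and −4; in particular −10 has no preimage. So ψ is not surjective.
Because the two images are disjoint, no x < −1 has ψ(x) = ψ(−1), so we compute ψ⁻¹(−19): −19 lies in (−∞, −10), so solve 7x − 3 = −19: x = (−19 + 3)/7 = −16/7.

-16/7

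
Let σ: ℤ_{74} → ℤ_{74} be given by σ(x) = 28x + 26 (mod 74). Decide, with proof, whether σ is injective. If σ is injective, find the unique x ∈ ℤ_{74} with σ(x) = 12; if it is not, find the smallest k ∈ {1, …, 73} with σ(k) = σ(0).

37

We have gcd(28, 74) = 2 > 1. Taking a = 0 and b = 37: σ(0) = 26 and σ(37) = 28·37 + 26 = 1062 ≡ 26 (mod 74).
So σ(0) = σ(37) while 0 ≠ 37, thus σ is not injective.
Since σ is not injective, we find the least positive k with σ(k) = σ(0): this means 28k ≡ 0 (mod 74), i.e. 74 ∣ 28k. Since gcd(28, 74) = 2, dividing through by 2 this holds exactly when 37 ∣ 14k, and as gcd(14, 37) = 1, exactly when 37 ∣ k.
The smallest positive such k is 37.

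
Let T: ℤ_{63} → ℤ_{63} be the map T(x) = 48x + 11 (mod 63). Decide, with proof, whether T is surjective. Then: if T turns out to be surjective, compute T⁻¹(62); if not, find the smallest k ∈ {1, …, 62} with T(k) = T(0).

21

Since gcd(48, 63) = 3, we have 48x ≡ 0 (mod 3) for all x, so T(x) ≡ 2 (mod 3).
But 0 ≢ 2 (mod 3), so 0 ∈ ℤ_{63} has no preimage. So T is not surjective.
Since T is not surjective, we find the least positive k with T(k) = T(0): this means 48k ≡ 0 (mod 63), i.e. 63 ∣ 48k. Since gcd(48, 63) = 3, dividing through by 3 this holds exactly when 21 ∣ 16k, and as gcd(16, 21) = 1, exactly when 21 ∣ k.
The smallest positive such k is 21.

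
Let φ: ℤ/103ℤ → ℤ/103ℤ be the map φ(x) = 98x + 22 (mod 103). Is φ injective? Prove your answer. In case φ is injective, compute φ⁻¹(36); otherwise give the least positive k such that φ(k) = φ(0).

59

Suppose φ(x_1) = φ(x_2) in ℤ/103ℤ. Then 98x_1 + 22 ≡ 98x_2 + 22 (mod 103), hence 98(x_1 − x_2) ≡ 0 (mod 103).
Since gcd(98, 103) = 1, 98 is invertible modulo 103, so x_1 − x_2 ≡ 0 (mod 103), i.e. x_1 = x_2.
Hence φ is injective.
We now compute 98⁻¹ mod 103 explicitly. Euclid's algorithm: 103 = 1·98 + 5, 98 = 19·5 + 3, 5 = 1·3 + 2, 3 = 1·2 + 1; back-substituting gives 1 = 41·98 − 39·103, so 98⁻¹ ≡ 41 (mod 103).
Since φ is injective, we compute φ⁻¹(36): solve 98x + 22 ≡ 36 (mod 103), i.e. 98x ≡ 14 (mod 103).
Multiplying by 98⁻¹ = 41 gives x ≡ 41·14 = 574 = 5·103 + 59 ≡ 59 (mod 103).
Check: φ(59) = 98·59 + 22 = 5804 = 56·103 + 36 ≡ 36 (mod 103).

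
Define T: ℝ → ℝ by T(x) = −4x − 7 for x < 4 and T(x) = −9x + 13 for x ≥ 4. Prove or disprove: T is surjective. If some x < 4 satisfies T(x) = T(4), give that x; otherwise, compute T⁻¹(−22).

Both pieces are strictly decreasing (slopes −4 and −9), so each is injective on its own interval.
The left piece maps (−∞, 4) onto (−23, ∞); the right piece maps [4, ∞) onto (−∞, −23].
These images together cover ℝ, so T is surjective.
Because the two images are disjoint, no x < 4 has T(x) = T(4), so we compute T⁻¹(−22): −22 lies in (−23, ∞), so solve −4x − 7 = −22: x = (−22 + 7)/(−4) = 15/4.

15/4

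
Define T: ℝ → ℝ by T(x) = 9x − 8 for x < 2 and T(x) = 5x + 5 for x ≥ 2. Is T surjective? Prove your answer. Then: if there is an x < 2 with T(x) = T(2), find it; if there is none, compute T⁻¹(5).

Both pieces are strictly increasing (slopes 9 and 5), so each is injective on its own interval.
The left piece maps (−∞, 2) onto (−∞, 10); the right piece maps [2, ∞) onto [15, ∞).
The union (−∞, 10) ∪ [15, ∞) omits the interval between 10 and 15; in particular 10 has no preimage. So T is not surjective.
Because the two images are disjoint, no x < 2 has T(x) = T(2), so we compute T⁻¹(5): 5 lies in (−∞, 10), so solve 9x − 8 = 5: x = (5 + 8)/9 = 13/9.

13/9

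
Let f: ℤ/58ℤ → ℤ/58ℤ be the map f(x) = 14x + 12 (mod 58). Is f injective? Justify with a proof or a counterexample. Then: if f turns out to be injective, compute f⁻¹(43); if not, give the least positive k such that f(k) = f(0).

We have gcd(14, 58) = 2 > 1. Taking x_1 = 0 and x_2 = 29: f(0) = 12 and f(29) = 14·29 + 12 = 418 ≡ 12 (mod 58).
So f(0) = f(29) while 0 ≠ 29, hence f is not injective.
Since f is not injective, we find the least positive k with f(k) = f(0): this means 14k ≡ 0 (mod 58), i.e. 58 ∣ 14k. Since gcd(14, 58) = 2, dividing through by 2 this holds exactly when 29 ∣ 7k, and as gcd(7, 29) = 1, exactly when 29 ∣ k.
The smallest positive such k is 29.

29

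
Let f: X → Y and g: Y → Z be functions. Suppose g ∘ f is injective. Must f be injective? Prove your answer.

injective

Suppose f(s) = f(t). Applying g: (g ∘ f)(s) = (g ∘ f)(t). Since g ∘ f is injective, s = t. Thus f is injective.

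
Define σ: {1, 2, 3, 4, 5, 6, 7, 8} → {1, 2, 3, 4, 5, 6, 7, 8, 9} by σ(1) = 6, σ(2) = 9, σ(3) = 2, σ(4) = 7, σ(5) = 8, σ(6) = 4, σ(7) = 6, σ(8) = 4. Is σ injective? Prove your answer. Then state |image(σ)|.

6

σ(1) = 6 = σ(7) with 1 ≠ 7, so σ is not injective.
The image of σ is {2, 4, 6, 7, 8, 9}, which has 6 elements.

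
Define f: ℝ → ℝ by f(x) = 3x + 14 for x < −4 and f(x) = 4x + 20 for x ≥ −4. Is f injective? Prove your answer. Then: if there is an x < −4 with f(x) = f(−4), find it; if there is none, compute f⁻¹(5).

-15/4

Both pieces are strictly increasing (slopes 3 and 4), so each is injective on its own interval.
The left piece maps (−∞, −4) onto (−∞, 2); the right piece maps [−4, ∞) onto [4, ∞).
These images are disjoint, so no value is attained by both pieces. Thus f is injective.
Because the two images are disjoint, no x < −4 has f(x) = f(−4), so we compute f⁻¹(5): 5 lies in [4, ∞), so solve 4x + 20 = 5: x = (5 − 20)/4 = −15/4.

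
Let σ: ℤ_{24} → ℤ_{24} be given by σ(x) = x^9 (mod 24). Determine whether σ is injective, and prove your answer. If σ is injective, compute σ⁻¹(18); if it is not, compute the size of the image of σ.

15

σ(0) = 0^9 = 0.
σ(6): Repeated squaring mod 24: 6^1 ≡ 6, 6^2 ≡ 6² = 36 ≡ 12, 6^4 ≡ 12² = 144 ≡ 0, 6^8 ≡ 0² = 0. Since 9 = 8 + 1, 6^9 ≡ 0·6: 0·6 = 0. So 6^9 ≡ 0 (mod 24).
So σ(0) = σ(6) = 0 while 0 ≠ 6, therefore σ is not injective.
Since σ is not injective, we determine |image(σ)|. Computing x^9 mod 24 for each x (by repeated squaring, reducing mod 24 at every step), the values σ(0), σ(1), …, σ(23) are: 0, 1, 8, 3, 16, 5, 0, 7, 8, 9, 16, 11, 0, 13, 8, 15, 16, 17, 0, 19, 8, 21, 16, 23.
The distinct values are {0, 1, 3, 5, 7, 8, 9, 11, 13, 15, 16, 17, 19, 21, 23}; there are 15 of them.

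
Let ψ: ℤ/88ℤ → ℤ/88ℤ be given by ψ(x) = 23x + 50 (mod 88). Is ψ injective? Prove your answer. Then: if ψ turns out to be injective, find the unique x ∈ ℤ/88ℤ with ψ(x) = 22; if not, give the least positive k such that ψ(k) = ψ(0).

Suppose ψ(s) = ψ(t) in ℤ/88ℤ. Then 23s + 50 ≡ 23t + 50 (mod 88), therefore 23(s − t) ≡ 0 (mod 88).
Since gcd(23, 88) = 1, 23 is invertible modulo 88, thus s − t ≡ 0 (mod 88), i.e. s = t.
Therefore ψ is injective.
We now compute 23⁻¹ mod 88 explicitly. Euclid's algorithm: 88 = 3·23 + 19, 23 = 1·19 + 4, 19 = 4·4 + 3, 4 = 1·3 + 1; back-substituting gives 1 = 23·23 − 6·88, so 23⁻¹ ≡ 23 (mod 88).
Since ψ is injective, we find ψ⁻¹(22): we need 23x ≡ 22 − 50 ≡ 60 (mod 88). Using 23⁻¹ = 23: x ≡ 23·60 = 1380 = 15·88 + 60, so x = 60.
Check: ψ(60) = 23·60 + 50 = 1430 = 16·88 + 22 ≡ 22 (mod 88).

60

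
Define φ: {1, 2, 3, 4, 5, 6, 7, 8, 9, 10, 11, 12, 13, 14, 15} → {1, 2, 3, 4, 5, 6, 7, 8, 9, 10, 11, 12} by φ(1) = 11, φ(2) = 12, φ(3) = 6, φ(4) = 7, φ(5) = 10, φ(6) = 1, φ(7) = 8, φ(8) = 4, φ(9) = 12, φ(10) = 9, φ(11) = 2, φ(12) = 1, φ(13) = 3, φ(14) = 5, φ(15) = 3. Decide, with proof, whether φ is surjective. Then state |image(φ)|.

12

Every element of the codomain has a preimage: 1 = φ(6), 2 = φ(11), 3 = φ(13), 4 = φ(8), 5 = φ(14), 6 = φ(3), 7 = φ(4), 8 = φ(7), 9 = φ(10), 10 = φ(5), 11 = φ(1), 12 = φ(2).
Therefore φ is surjective.
The image of φ is {1, 2, 3, 4, 5, 6, 7, 8, 9, 10, 11, 12}, which has 12 elements.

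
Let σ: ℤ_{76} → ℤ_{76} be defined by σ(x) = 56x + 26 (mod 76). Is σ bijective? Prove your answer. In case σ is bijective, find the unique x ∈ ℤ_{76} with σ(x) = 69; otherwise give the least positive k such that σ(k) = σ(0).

19

We have gcd(56, 76) = 4 > 1. Taking s = 0 and t = 19: σ(0) = 26 and σ(19) = 56·19 + 26 = 1090 ≡ 26 (mod 76).
So σ(0) = σ(19) while 0 ≠ 19, hence σ is not injective, hence not bijective.
Since σ is not bijective, we find the least positive k with σ(k) = σ(0): this means 56k ≡ 0 (mod 76), i.e. 76 ∣ 56k. Since gcd(56, 76) = 4, dividing through by 4 this holds exactly when 19 ∣ 14k, and as gcd(14, 19) = 1, exactly when 19 ∣ k.
The smallest positive such k is 19.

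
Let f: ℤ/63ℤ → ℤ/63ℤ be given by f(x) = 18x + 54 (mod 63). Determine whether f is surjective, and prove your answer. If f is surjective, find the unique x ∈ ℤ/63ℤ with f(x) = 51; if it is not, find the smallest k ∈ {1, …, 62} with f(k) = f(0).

By definition, f is surjective if every y in the codomain equals f(x) for some x in the domain.
Since gcd(18, 63) = 9, we have 18x ≡ 0 (mod 9) for all x, so f(x) ≡ 0 (mod 9).
But 1 ≢ 0 (mod 9), so 1 ∈ ℤ/63ℤ has no preimage. Hence f is not surjective.
Since f is not surjective, we find the least positive k with f(k) = f(0): this means 18k ≡ 0 (mod 63), i.e. 63 ∣ 18k. Since gcd(18, 63) = 9, dividing through by 9 this holds exactly when 7 ∣ 2k, and as gcd(2, 7) = 1, exactly when 7 ∣ k.
The smallest positive such k is 7.

7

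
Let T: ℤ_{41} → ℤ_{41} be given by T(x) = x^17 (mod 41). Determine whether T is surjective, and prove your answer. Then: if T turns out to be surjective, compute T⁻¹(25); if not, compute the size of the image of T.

Since 41 is prime, the nonzero elements of ℤ_{41} form a cyclic group of order 40.
As gcd(17, 40) = 1, raising to the 17th power is a bijection on this group: if a^17 ≡ b^17 then (ab^{−1})^17 = 1, and the only element of order dividing gcd(17, 40) = 1 is 1, so a = b.
With T(0) = 0 this makes T injective on all of ℤ_{41}, hence bijective (finite equal-size domain and codomain). In particular T is surjective.
Since T is surjective, we find the preimage of 25. The inverse of x ↦ x^17 on (ℤ_{41})^× is x ↦ x^33, because 17·33 = 561 = 14·40 + 1 ≡ 1 (mod 40) and x^{40} = 1 for x ≠ 0 (Fermat). So T⁻¹(25) = 25^33 mod 41.
Repeated squaring mod 41: 25^1 ≡ 25, 25^2 ≡ 25² = 625 ≡ 10, 25^4 ≡ 10² = 100 ≡ 18, 25^8 ≡ 18² = 324 ≡ 37, 25^16 ≡ 37² = 1369 ≡ 16, 25^32 ≡ 16² = 256 ≡ 10. Since 33 = 32 + 1, 25^33 ≡ 10·25: 10·25 = 250 ≡ 4. So 25^33 ≡ 4 (mod 41).
Hence T⁻¹(25) = 4.

4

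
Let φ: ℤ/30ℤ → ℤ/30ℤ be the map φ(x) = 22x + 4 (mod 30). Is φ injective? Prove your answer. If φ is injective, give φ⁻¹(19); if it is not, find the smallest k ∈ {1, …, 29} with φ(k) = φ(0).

We have gcd(22, 30) = 2 > 1. Taking s = 0 and t = 15: φ(0) = 4 and φ(15) = 22·15 + 4 = 334 ≡ 4 (mod 30).
So φ(0) = φ(15) while 0 ≠ 15, thus φ is not injective.
Since φ is not injective, we find the least positive k with φ(k) = φ(0): this means 22k ≡ 0 (mod 30), i.e. 30 ∣ 22k. Since gcd(22, 30) = 2, dividing through by 2 this holds exactly when 15 ∣ 11k, and as gcd(11, 15) = 1, exactly when 15 ∣ k.
The smallest positive such k is 15.

15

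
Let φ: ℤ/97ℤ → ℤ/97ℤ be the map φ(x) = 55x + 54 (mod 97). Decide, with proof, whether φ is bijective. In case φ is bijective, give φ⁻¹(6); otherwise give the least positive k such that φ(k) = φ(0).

Recall that φ is injective if φ(u) = φ(v) implies u = v.
Suppose φ(u) = φ(v) in ℤ/97ℤ. Then 55u + 54 ≡ 55v + 54 (mod 97), hence 55(u − v) ≡ 0 (mod 97).
Since gcd(55, 97) = 1, 55 is invertible modulo 97, so u − v ≡ 0 (mod 97), i.e. u = v.
We now compute 55⁻¹ mod 97 explicitly. Euclid's algorithm: 97 = 1·55 + 42, 55 = 1·42 + 13, 42 = 3·13 + 3, 13 = 4·3 + 1; back-substituting gives 1 = 30·55 − 17·97, so 55⁻¹ ≡ 30 (mod 97).
For any y ∈ ℤ/97ℤ, x = 30(y − 54) mod 97 satisfies φ(x) = 55·30(y − 54) + 54 ≡ y (since 55·30 ≡ 1 mod 97). So every y has a preimage.
Thus φ is bijective.
Since φ is bijective, we find φ⁻¹(6): we need 55x ≡ 6 − 54 ≡ 49 (mod 97). Using 55⁻¹ = 30: x ≡ 30·49 = 1470 = 15·97 + 15, so x = 15.
Check: φ(15) = 55·15 + 54 = 879 = 9·97 + 6 ≡ 6 (mod 97).

15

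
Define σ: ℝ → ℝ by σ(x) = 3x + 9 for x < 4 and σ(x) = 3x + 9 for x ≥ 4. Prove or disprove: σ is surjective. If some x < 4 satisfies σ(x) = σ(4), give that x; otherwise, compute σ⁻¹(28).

19/3

Both pieces are strictly increasing (slopes 3 and 3), so each is injective on its own interval.
The left piece maps (−∞, 4) onto (−∞, 21); the right piece maps [4, ∞) onto [21, ∞).
These images together cover ℝ, so σ is surjective.
Because the two images are disjoint, no x < 4 has σ(x) = σ(4), so we compute σ⁻¹(28): 28 lies in [21, ∞), so solve 3x + 9 = 28: x = (28 − 9)/3 = 19/3.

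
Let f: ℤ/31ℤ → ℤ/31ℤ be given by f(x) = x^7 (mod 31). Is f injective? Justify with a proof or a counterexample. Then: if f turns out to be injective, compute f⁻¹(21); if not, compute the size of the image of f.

22

Since 31 is prime, the nonzero elements of ℤ/31ℤ form a cyclic group of order 30.
As gcd(7, 30) = 1, raising to the 7th power is a bijection on this group: if x_1^7 ≡ x_2^7 then (x_1x_2^{−1})^7 = 1, and the only element of order dividing gcd(7, 30) = 1 is 1, so x_1 = x_2.
With f(0) = 0 this makes f injective on all of ℤ/31ℤ, hence bijective (finite equal-size domain and codomain). In particular f is injective.
Since f is injective, we find the preimage of 21. The inverse of x ↦ x^7 on (ℤ/31ℤ)^× is x ↦ x^13, because 7·13 = 91 = 3·30 + 1 ≡ 1 (mod 30) and x^{30} = 1 for x ≠ 0 (Fermat). So f⁻¹(21) = 21^13 mod 31.
Repeated squaring mod 31: 21^1 ≡ 21, 21^2 ≡ 21² = 441 ≡ 7, 21^4 ≡ 7² = 49 ≡ 18, 21^8 ≡ 18² = 324 ≡ 14. Since 13 = 8 + 4 + 1, 21^13 ≡ 14·18·21: 14·18 = 252 ≡ 4, then 4·21 = 84 ≡ 22. So 21^13 ≡ 22 (mod 31).
Hence f⁻¹(21) = 22.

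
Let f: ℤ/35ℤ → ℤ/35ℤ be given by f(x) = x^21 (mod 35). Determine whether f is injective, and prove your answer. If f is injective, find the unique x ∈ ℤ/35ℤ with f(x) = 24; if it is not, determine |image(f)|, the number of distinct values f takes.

15

f(4): Repeated squaring mod 35: 4^1 ≡ 4, 4^2 ≡ 4² = 16, 4^4 ≡ 16² = 256 ≡ 11, 4^8 ≡ 11² = 121 ≡ 16, 4^16 ≡ 16² = 256 ≡ 11. Since 21 = 16 + 4 + 1, 4^21 ≡ 11·11·4: 11·11 = 121 ≡ 16, then 16·4 = 64 ≡ 29. So 4^21 ≡ 29 (mod 35).
f(9): Repeated squaring mod 35: 9^1 ≡ 9, 9^2 ≡ 9² = 81 ≡ 11, 9^4 ≡ 11² = 121 ≡ 16, 9^8 ≡ 16² = 256 ≡ 11, 9^16 ≡ 11² = 121 ≡ 16. Since 21 = 16 + 4 + 1, 9^21 ≡ 16·16·9: 16·16 = 256 ≡ 11, then 11·9 = 99 ≡ 29. So 9^21 ≡ 29 (mod 35).
So f(4) = f(9) = 29 while 4 ≠ 9, hence f is not injective.
Since f is not injective, we determine |image(f)|. Computing x^21 mod 35 for each x (by repeated squaring, reducing mod 35 at every step), the values f(0), f(1), …, f(34) are: 0, 1, 22, 13, 29, 20, 6, 7, 8, 29, 20, 1, 27, 13, 14, 15, 1, 27, 8, 34, 20, 21, 22, 8, 34, 15, 6, 27, 28, 29, 15, 6, 22, 13, 34.
The distinct values are {0, 1, 6, 7, 8, 13, 14, 15, 20, 21, 22, 27, 28, 29, 34}; there are 15 of them.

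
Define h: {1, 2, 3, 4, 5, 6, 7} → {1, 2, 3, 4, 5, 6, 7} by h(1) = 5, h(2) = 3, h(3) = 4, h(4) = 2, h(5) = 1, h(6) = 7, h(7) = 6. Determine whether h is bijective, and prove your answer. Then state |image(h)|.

7

The values 5, 3, 4, 2, 1, 7, 6 are a permutation of {1, 2, 3, 4, 5, 6, 7}: each element appears exactly once.
So h is injective and surjective, hence bijective.
The image of h is {1, 2, 3, 4, 5, 6, 7}, which has 7 elements.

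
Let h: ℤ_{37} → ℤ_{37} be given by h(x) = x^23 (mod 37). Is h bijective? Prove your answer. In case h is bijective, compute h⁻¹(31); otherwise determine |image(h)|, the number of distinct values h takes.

Since 37 is prime, the nonzero elements of ℤ_{37} form a cyclic group of order 36.
As gcd(23, 36) = 1, raising to the 23rd power is a bijection on this group: if x_1^23 ≡ x_2^23 then (x_1x_2^{−1})^23 = 1, and the only element of order dividing gcd(23, 36) = 1 is 1, so x_1 = x_2.
With h(0) = 0 this makes h injective on all of ℤ_{37}, hence bijective (finite equal-size domain and codomain). In particular h is bijective.
Since h is bijective, we find the preimage of 31. The inverse of x ↦ x^23 on (ℤ_{37})^× is x ↦ x^11, because 23·11 = 253 = 7·36 + 1 ≡ 1 (mod 36) and x^{36} = 1 for x ≠ 0 (Fermat). So h⁻¹(31) = 31^11 mod 37.
Repeated squaring mod 37: 31^1 ≡ 31, 31^2 ≡ 31² = 961 ≡ 36, 31^4 ≡ 36² = 1296 ≡ 1, 31^8 ≡ 1² = 1. Since 11 = 8 + 2 + 1, 31^11 ≡ 1·36·31: 1·36 = 36, then 36·31 = 1116 ≡ 6. So 31^11 ≡ 6 (mod 37).
Hence h⁻¹(31) = 6.

6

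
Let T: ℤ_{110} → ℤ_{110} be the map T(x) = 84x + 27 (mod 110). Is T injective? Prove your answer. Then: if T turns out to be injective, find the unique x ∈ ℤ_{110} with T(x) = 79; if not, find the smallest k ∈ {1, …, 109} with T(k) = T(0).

55

We have gcd(84, 110) = 2 > 1. Taking u = 0 and v = 55: T(0) = 27 and T(55) = 84·55 + 27 = 4647 ≡ 27 (mod 110).
So T(0) = T(55) while 0 ≠ 55, hence T is not injective.
Since T is not injective, we find the least positive k with T(k) = T(0): this means 84k ≡ 0 (mod 110), i.e. 110 ∣ 84k. Since gcd(84, 110) = 2, dividing through by 2 this holds exactly when 55 ∣ 42k, and as gcd(42, 55) = 1, exactly when 55 ∣ k.
The smallest positive such k is 55.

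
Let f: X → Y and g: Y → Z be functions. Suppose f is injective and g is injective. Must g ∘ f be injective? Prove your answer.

injective

Suppose (g ∘ f)(a) = (g ∘ f)(b), i.e. g(f(a)) = g(f(b)).
Since g is injective, f(a) = f(b). Since f is injective, a = b. Thus g ∘ f is injective.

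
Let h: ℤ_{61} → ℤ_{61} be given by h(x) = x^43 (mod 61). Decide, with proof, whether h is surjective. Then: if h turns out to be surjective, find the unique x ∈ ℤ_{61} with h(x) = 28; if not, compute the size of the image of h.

Since 61 is prime, the nonzero elements of ℤ_{61} form a cyclic group of order 60.
As gcd(43, 60) = 1, raising to the 43rd power is a bijection on this group: if a^43 ≡ b^43 then (ab^{−1})^43 = 1, and the only element of order dividing gcd(43, 60) = 1 is 1, so a = b.
With h(0) = 0 this makes h injective on all of ℤ_{61}, hence bijective (finite equal-size domain and codomain). In particular h is surjective.
Since h is surjective, we find the preimage of 28. The inverse of x ↦ x^43 on (ℤ_{61})^× is x ↦ x^7, because 43·7 = 301 = 5·60 + 1 ≡ 1 (mod 60) and x^{60} = 1 for x ≠ 0 (Fermat). So h⁻¹(28) = 28^7 mod 61.
Repeated squaring mod 61: 28^1 ≡ 28, 28^2 ≡ 28² = 784 ≡ 52, 28^4 ≡ 52² = 2704 ≡ 20. Since 7 = 4 + 2 + 1, 28^7 ≡ 20·52·28: 20·52 = 1040 ≡ 3, then 3·28 = 84 ≡ 23. So 28^7 ≡ 23 (mod 61).
Hence h⁻¹(28) = 23.

23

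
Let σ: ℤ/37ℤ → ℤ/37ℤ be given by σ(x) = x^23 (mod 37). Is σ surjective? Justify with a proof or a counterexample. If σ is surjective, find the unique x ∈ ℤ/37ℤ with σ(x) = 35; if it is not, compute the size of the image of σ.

Since 37 is prime, the nonzero elements of ℤ/37ℤ form a cyclic group of order 36.
As gcd(23, 36) = 1, raising to the 23rd power is a bijection on this group: if a^23 ≡ b^23 then (ab^{−1})^23 = 1, and the only element of order dividing gcd(23, 36) = 1 is 1, so a = b.
With σ(0) = 0 this makes σ injective on all of ℤ/37ℤ, hence bijective (finite equal-size domain and codomain). In particular σ is surjective.
Since σ is surjective, we find the preimage of 35. The inverse of x ↦ x^23 on (ℤ/37ℤ)^× is x ↦ x^11, because 23·11 = 253 = 7·36 + 1 ≡ 1 (mod 36) and x^{36} = 1 for x ≠ 0 (Fermat). So σ⁻¹(35) = 35^11 mod 37.
Repeated squaring mod 37: 35^1 ≡ 35, 35^2 ≡ 35² = 1225 ≡ 4, 35^4 ≡ 4² = 16, 35^8 ≡ 16² = 256 ≡ 34. Since 11 = 8 + 2 + 1, 35^11 ≡ 34·4·35: 34·4 = 136 ≡ 25, then 25·35 = 875 ≡ 24. So 35^11 ≡ 24 (mod 37).
Hence σ⁻¹(35) = 24.

24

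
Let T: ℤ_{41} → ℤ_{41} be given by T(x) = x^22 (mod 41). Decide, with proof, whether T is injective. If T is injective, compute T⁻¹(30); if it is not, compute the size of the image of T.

T(20): Repeated squaring mod 41: 20^1 ≡ 20, 20^2 ≡ 20² = 400 ≡ 31, 20^4 ≡ 31² = 961 ≡ 18, 20^8 ≡ 18² = 324 ≡ 37, 20^16 ≡ 37² = 1369 ≡ 16. Since 22 = 16 + 4 + 2, 20^22 ≡ 16·18·31: 16·18 = 288 ≡ 1, then 1·31 = 31. So 20^22 ≡ 31 (mod 41).
T(21): Repeated squaring mod 41: 21^1 ≡ 21, 21^2 ≡ 21² = 441 ≡ 31, 21^4 ≡ 31² = 961 ≡ 18, 21^8 ≡ 18² = 324 ≡ 37, 21^16 ≡ 37² = 1369 ≡ 16. Since 22 = 16 + 4 + 2, 21^22 ≡ 16·18·31: 16·18 = 288 ≡ 1, then 1·31 = 31. So 21^22 ≡ 31 (mod 41).
So T(20) = T(21) = 31 while 20 ≠ 21, so T is not injective.
Since T is not injective, we determine |image(T)|. Computing x^22 mod 41 for each x (by repeated squaring, reducing mod 41 at every step), the values T(0), T(1), …, T(40) are: 0, 1, 4, 32, 16, 25, 5, 33, 23, 40, 18, 2, 20, 36, 9, 21, 10, 39, 37, 8, 31, 31, 8, 37, 39, 10, 21, 9, 36, 20, 2, 18, 40, 23, 33, 5, 25, 16, 32, 4, 1.
The distinct values are {0, 1, 2, 4, 5, 8, 9, 10, 16, 18, 20, 21, 23, 25, 31, 32, 33, 36, 37, 39, 40}; there are 21 of them.

21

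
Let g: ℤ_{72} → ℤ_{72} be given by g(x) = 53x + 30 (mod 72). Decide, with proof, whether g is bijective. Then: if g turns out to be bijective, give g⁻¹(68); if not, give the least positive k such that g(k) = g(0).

If g(x_1) = g(x_2), then 53x_1 ≡ 53x_2 (mod 72). Because gcd(53, 72) = 1, we may cancel 53 to get x_1 ≡ x_2 (mod 72).
We now compute 53⁻¹ mod 72 explicitly. Euclid's algorithm: 72 = 1·53 + 19, 53 = 2·19 + 15, 19 = 1·15 + 4, 15 = 3·4 + 3, 4 = 1·3 + 1; back-substituting gives 1 = 53·53 − 39·72, so 53⁻¹ ≡ 53 (mod 72).
For any y ∈ ℤ_{72}, x = 53(y − 30) mod 72 satisfies g(x) = 53·53(y − 30) + 30 ≡ y (since 53·53 ≡ 1 mod 72). So every y has a preimage.
Thus g is bijective.
Since g is bijective, we compute g⁻¹(68): solve 53x + 30 ≡ 68 (mod 72), i.e. 53x ≡ 38 (mod 72).
Multiplying by 53⁻¹ = 53 gives x ≡ 53·38 = 2014 = 27·72 + 70 ≡ 70 (mod 72).
Check: g(70) = 53·70 + 30 = 3740 = 51·72 + 68 ≡ 68 (mod 72).

70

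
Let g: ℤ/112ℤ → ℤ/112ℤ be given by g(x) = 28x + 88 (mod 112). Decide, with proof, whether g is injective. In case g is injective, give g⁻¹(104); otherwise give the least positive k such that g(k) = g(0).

4

We have gcd(28, 112) = 28 > 1. Taking a = 0 and b = 4: g(0) = 88 and g(4) = 28·4 + 88 = 200 ≡ 88 (mod 112).
So g(0) = g(4) while 0 ≠ 4, therefore g is not injective.
Since g is not injective, we find the least positive k with g(k) = g(0): this means 28k ≡ 0 (mod 112), i.e. 112 ∣ 28k. Since gcd(28, 112) = 28, dividing through by 28 this holds exactly when 4 ∣ k.
The smallest positive such k is 4.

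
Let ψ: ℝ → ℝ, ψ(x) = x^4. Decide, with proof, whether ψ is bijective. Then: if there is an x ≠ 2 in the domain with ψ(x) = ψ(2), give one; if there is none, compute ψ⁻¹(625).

-2

ψ(2) = 16 = (−2)^4 = ψ(−2) (since 4 is even), with 2 ≠ −2. So ψ is not injective, hence not bijective.
For the follow-up, such an x exists: taking x = −2 ∈ ℝ gives ψ(−2) = 16 = ψ(2) with −2 ≠ 2.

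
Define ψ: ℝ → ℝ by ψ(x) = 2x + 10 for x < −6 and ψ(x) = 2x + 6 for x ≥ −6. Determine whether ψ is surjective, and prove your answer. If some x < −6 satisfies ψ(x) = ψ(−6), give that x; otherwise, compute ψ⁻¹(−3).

-8

Both pieces are strictly increasing (slopes 2 and 2), so each is injective on its own interval.
The left piece maps (−∞, −6) onto (−∞, −2); the right piece maps [−6, ∞) onto [−6, ∞).
The union (−∞, −2) ∪ [−6, ∞) covers ℝ, so ψ is surjective.
For the follow-up: the images overlap, so an x < −6 with ψ(x) = ψ(−6) exists. ψ(−6) = −6; solving 2x + 10 = −6 for x < −6 gives x = (−6 − 10)/2 = −8.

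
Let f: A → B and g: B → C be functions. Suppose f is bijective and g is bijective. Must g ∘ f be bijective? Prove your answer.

Injectivity: if g(f(u)) = g(f(v)) then f(u) = f(v) (g injective) so u = v (f injective).
Surjectivity: for c ∈ C pick b with g(b) = c, then a with f(a) = b; then (g ∘ f)(a) = c.
Therefore g ∘ f is bijective.

bijective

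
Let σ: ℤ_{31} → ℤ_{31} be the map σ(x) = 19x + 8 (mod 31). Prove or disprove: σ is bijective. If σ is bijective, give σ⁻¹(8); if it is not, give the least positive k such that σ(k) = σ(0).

0

Recall that σ is injective when σ(u) = σ(v) forces u = v.
If σ(u) = σ(v), then 19u ≡ 19v (mod 31). Because gcd(19, 31) = 1, we may cancel 19 to get u ≡ v (mod 31).
We now compute 19⁻¹ mod 31 explicitly. Euclid's algorithm: 31 = 1·19 + 12, 19 = 1·12 + 7, 12 = 1·7 + 5, 7 = 1·5 + 2, 5 = 2·2 + 1; back-substituting gives 1 = 18·19 − 11·31, so 19⁻¹ ≡ 18 (mod 31).
For any y ∈ ℤ_{31}, x = 18(y − 8) mod 31 satisfies σ(x) = 19·18(y − 8) + 8 ≡ y (since 19·18 ≡ 1 mod 31). So every y has a preimage.
Thus σ is bijective.
Since σ is bijective, we compute σ⁻¹(8): solve 19x + 8 ≡ 8 (mod 31), i.e. 19x ≡ 0 (mod 31).
Multiplying by 19⁻¹ = 18 gives x ≡ 18·0 = 0 ≡ 0 (mod 31).
Check: σ(0) = 19·0 + 8 = 8 ≡ 8 (mod 31).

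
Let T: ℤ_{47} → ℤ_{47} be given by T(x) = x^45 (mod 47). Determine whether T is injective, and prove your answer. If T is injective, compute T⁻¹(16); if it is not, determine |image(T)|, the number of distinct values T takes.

Since 47 is prime, the nonzero elements of ℤ_{47} form a cyclic group of order 46.
As gcd(45, 46) = 1, raising to the 45th power is a bijection on this group: if s^45 ≡ t^45 then (st^{−1})^45 = 1, and the only element of order dividing gcd(45, 46) = 1 is 1, so s = t.
With T(0) = 0 this makes T injective on all of ℤ_{47}, hence bijective (finite equal-size domain and codomain). In particular T is injective.
Since T is injective, we find the preimage of 16. The inverse of x ↦ x^45 on (ℤ_{47})^× is x ↦ x^45, because 45·45 = 2025 = 44·46 + 1 ≡ 1 (mod 46) and x^{46} = 1 for x ≠ 0 (Fermat). So T⁻¹(16) = 16^45 mod 47.
Repeated squaring mod 47: 16^1 ≡ 16, 16^2 ≡ 16² = 256 ≡ 21, 16^4 ≡ 21² = 441 ≡ 18, 16^8 ≡ 18² = 324 ≡ 42, 16^16 ≡ 42² = 1764 ≡ 25, 16^32 ≡ 25² = 625 ≡ 14. Since 45 = 32 + 8 + 4 + 1, 16^45 ≡ 14·42·18·16: 14·42 = 588 ≡ 24, then 24·18 = 432 ≡ 9, then 9·16 = 144 ≡ 3. So 16^45 ≡ 3 (mod 47).
Hence T⁻¹(16) = 3.

3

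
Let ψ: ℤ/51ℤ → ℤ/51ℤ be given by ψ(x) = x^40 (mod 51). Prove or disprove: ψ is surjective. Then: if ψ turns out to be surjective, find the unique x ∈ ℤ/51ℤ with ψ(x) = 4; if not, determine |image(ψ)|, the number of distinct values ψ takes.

ψ(1) = 1^40 = 1.
ψ(2): Repeated squaring mod 51: 2^1 ≡ 2, 2^2 ≡ 2² = 4, 2^4 ≡ 4² = 16, 2^8 ≡ 16² = 256 ≡ 1, 2^16 ≡ 1² = 1, 2^32 ≡ 1² = 1. Since 40 = 32 + 8, 2^40 ≡ 1·1: 1·1 = 1. So 2^40 ≡ 1 (mod 51).
So ψ(1) = ψ(2) = 1 while 1 ≠ 2, therefore ψ is not injective.
A non-injective map from the 51-element set ℤ/51ℤ to itself takes at most 50 distinct values, so it cannot be surjective. Thus ψ is not surjective.
Since ψ is not surjective, we determine |image(ψ)|. Computing x^40 mod 51 for each x (by repeated squaring, reducing mod 51 at every step), the values ψ(0), ψ(1), …, ψ(50) are: 0, 1, 1, 33, 1, 16, 33, 16, 1, 18, 16, 16, 33, 1, 16, 18, 1, 34, 18, 1, 16, 18, 16, 16, 33, 1, 1, 33, 16, 16, 18, 16, 1, 18, 34, 1, 18, 16, 1, 33, 16, 16, 18, 1, 16, 33, 16, 1, 33, 1, 1.
The distinct values are {0, 1, 16, 18, 33, 34}; there are 6 of them.

6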